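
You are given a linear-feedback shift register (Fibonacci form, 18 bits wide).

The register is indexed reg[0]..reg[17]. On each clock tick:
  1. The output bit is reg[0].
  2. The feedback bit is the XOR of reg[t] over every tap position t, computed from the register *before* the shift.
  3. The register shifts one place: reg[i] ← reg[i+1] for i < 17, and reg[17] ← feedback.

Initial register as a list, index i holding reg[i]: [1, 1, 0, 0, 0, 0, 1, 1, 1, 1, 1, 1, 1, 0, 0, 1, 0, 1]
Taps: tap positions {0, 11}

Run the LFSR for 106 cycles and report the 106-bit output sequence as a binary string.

1100001111111001010000100111101010100101110101010000001101110011101001111001001111001110011110000000001110

k : reg_k → out_k, fb_k
0: 110000111111100101 → 1, fb=0
1: 100001111111001010 → 1, fb=0
2: 000011111110010100 → 0, fb=0
3: 000111111100101000 → 0, fb=0
4: 001111111001010000 → 0, fb=1
5: 011111110010100001 → 0, fb=0
6: 111111100101000010 → 1, fb=0
7: 111111001010000100 → 1, fb=1
8: 111110010100001001 → 1, fb=1
9: 111100101000010011 → 1, fb=1
10: 111001010000100111 → 1, fb=1
11: 110010100001001111 → 1, fb=0
12: 100101000010011110 → 1, fb=1
13: 001010000100111101 → 0, fb=0
14: 010100001001111010 → 0, fb=1
15: 101000010011110101 → 1, fb=0
16: 010000100111101010 → 0, fb=1
17: 100001001111010101 → 1, fb=0
18: 000010011110101010 → 0, fb=0
19: 000100111101010100 → 0, fb=1
20: 001001111010101001 → 0, fb=0
21: 010011110101010010 → 0, fb=1
22: 100111101010100101 → 1, fb=1
23: 001111010101001011 → 0, fb=1
24: 011110101010010111 → 0, fb=0
25: 111101010100101110 → 1, fb=1
26: 111010101001011101 → 1, fb=0
27: 110101010010111010 → 1, fb=1
28: 101010100101110101 → 1, fb=0
29: 010101001011101010 → 0, fb=1
30: 101010010111010101 → 1, fb=0
31: 010100101110101010 → 0, fb=0
32: 101001011101010100 → 1, fb=0
33: 010010111010101000 → 0, fb=0
34: 100101110101010000 → 1, fb=0
35: 001011101010100000 → 0, fb=0
36: 010111010101000000 → 0, fb=1
37: 101110101010000001 → 1, fb=1
38: 011101010100000011 → 0, fb=0
39: 111010101000000110 → 1, fb=1
40: 110101010000001101 → 1, fb=1
41: 101010100000011011 → 1, fb=1
42: 010101000000110111 → 0, fb=0
43: 101010000001101110 → 1, fb=0
44: 010100000011011100 → 0, fb=1
45: 101000000110111001 → 1, fb=1
46: 010000001101110011 → 0, fb=1
47: 100000011011100111 → 1, fb=0
48: 000000110111001110 → 0, fb=1
49: 000001101110011101 → 0, fb=0
50: 000011011100111010 → 0, fb=0
51: 000110111001110100 → 0, fb=1
52: 001101110011101001 → 0, fb=1
53: 011011100111010011 → 0, fb=1
54: 110111001110100111 → 1, fb=1
55: 101110011101001111 → 1, fb=0
56: 011100111010011110 → 0, fb=0
57: 111001110100111100 → 1, fb=1
58: 110011101001111001 → 1, fb=0
59: 100111010011110010 → 1, fb=0
60: 001110100111100100 → 0, fb=1
61: 011101001111001001 → 0, fb=1
62: 111010011110010011 → 1, fb=1
63: 110100111100100111 → 1, fb=1
64: 101001111001001111 → 1, fb=0
65: 010011110010011110 → 0, fb=0
66: 100111100100111100 → 1, fb=1
67: 001111001001111001 → 0, fb=1
68: 011110010011110011 → 0, fb=1
69: 111100100111100111 → 1, fb=0
70: 111001001111001110 → 1, fb=0
71: 110010011110011100 → 1, fb=1
72: 100100111100111001 → 1, fb=1
73: 001001111001110011 → 0, fb=1
74: 010011110011100111 → 0, fb=1
75: 100111100111001111 → 1, fb=0
76: 001111001110011110 → 0, fb=0
77: 011110011100111100 → 0, fb=0
78: 111100111001111000 → 1, fb=0
79: 111001110011110000 → 1, fb=0
80: 110011100111100000 → 1, fb=0
81: 100111001111000000 → 1, fb=0
82: 001110011110000000 → 0, fb=0
83: 011100111100000000 → 0, fb=0
84: 111001111000000000 → 1, fb=1
85: 110011110000000001 → 1, fb=1
86: 100111100000000011 → 1, fb=1
87: 001111000000000111 → 0, fb=0
88: 011110000000001110 → 0, fb=0
89: 111100000000011100 → 1, fb=1
90: 111000000000111001 → 1, fb=1
91: 110000000001110011 → 1, fb=0
92: 100000000011100110 → 1, fb=0
93: 000000000111001100 → 0, fb=1
94: 000000001110011001 → 0, fb=0
95: 000000011100110010 → 0, fb=0
96: 000000111001100100 → 0, fb=1
97: 000001110011001001 → 0, fb=1
98: 000011100110010011 → 0, fb=0
99: 000111001100100110 → 0, fb=0
100: 001110011001001100 → 0, fb=1
101: 011100110010011001 → 0, fb=0
102: 111001100100110010 → 1, fb=1
103: 110011001001100101 → 1, fb=0
104: 100110010011001010 → 1, fb=0
105: 001100100110010100 → 0, fb=0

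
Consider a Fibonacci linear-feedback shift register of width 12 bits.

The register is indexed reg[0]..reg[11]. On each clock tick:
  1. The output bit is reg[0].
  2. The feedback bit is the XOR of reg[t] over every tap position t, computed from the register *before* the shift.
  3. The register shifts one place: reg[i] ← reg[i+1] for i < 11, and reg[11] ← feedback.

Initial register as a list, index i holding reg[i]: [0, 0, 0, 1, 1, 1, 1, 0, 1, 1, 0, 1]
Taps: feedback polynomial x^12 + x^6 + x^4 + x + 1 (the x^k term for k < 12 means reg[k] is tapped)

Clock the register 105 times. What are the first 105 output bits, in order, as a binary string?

000111101101011110111110110010011101101100010001100001001011111010011000110000010101000000101111100101101

k : reg_k → out_k, fb_k
0: 000111101101 → 0, fb=0
1: 001111011010 → 0, fb=1
2: 011110110101 → 0, fb=1
3: 111101101011 → 1, fb=1
4: 111011010111 → 1, fb=1
5: 110110101111 → 1, fb=0
6: 101101011110 → 1, fb=1
7: 011010111101 → 0, fb=1
8: 110101111011 → 1, fb=1
9: 101011110111 → 1, fb=1
10: 010111101111 → 0, fb=1
11: 101111011111 → 1, fb=0
12: 011110111110 → 0, fb=1
13: 111101111101 → 1, fb=1
14: 111011111011 → 1, fb=0
15: 110111110110 → 1, fb=0
16: 101111101100 → 1, fb=1
17: 011111011001 → 0, fb=0
18: 111110110010 → 1, fb=0
19: 111101100100 → 1, fb=1
20: 111011001001 → 1, fb=1
21: 110110010011 → 1, fb=1
22: 101100100111 → 1, fb=0
23: 011001001110 → 0, fb=1
24: 110010011101 → 1, fb=1
25: 100100111011 → 1, fb=0
26: 001001110110 → 0, fb=1
27: 010011101101 → 0, fb=1
28: 100111011011 → 1, fb=0
29: 001110110110 → 0, fb=0
30: 011101101100 → 0, fb=0
31: 111011011000 → 1, fb=1
32: 110110110001 → 1, fb=0
33: 101101100010 → 1, fb=0
34: 011011000100 → 0, fb=0
35: 110110001000 → 1, fb=1
36: 101100010001 → 1, fb=1
37: 011000100011 → 0, fb=0
38: 110001000110 → 1, fb=0
39: 100010001100 → 1, fb=0
40: 000100011000 → 0, fb=0
41: 001000110000 → 0, fb=1
42: 010001100001 → 0, fb=0
43: 100011000010 → 1, fb=0
44: 000110000100 → 0, fb=1
45: 001100001001 → 0, fb=0
46: 011000010010 → 0, fb=1
47: 110000100101 → 1, fb=1
48: 100001001011 → 1, fb=1
49: 000010010111 → 0, fb=1
50: 000100101111 → 0, fb=1
51: 001001011111 → 0, fb=0
52: 010010111110 → 0, fb=1
53: 100101111101 → 1, fb=0
54: 001011111010 → 0, fb=0
55: 010111110100 → 0, fb=1
56: 101111101001 → 1, fb=1
57: 011111010011 → 0, fb=0
58: 111110100110 → 1, fb=0
59: 111101001100 → 1, fb=0
60: 111010011000 → 1, fb=1
61: 110100110001 → 1, fb=1
62: 101001100011 → 1, fb=0
63: 010011000110 → 0, fb=0
64: 100110001100 → 1, fb=0
65: 001100011000 → 0, fb=0
66: 011000110000 → 0, fb=0
67: 110001100000 → 1, fb=1
68: 100011000001 → 1, fb=0
69: 000110000010 → 0, fb=1
70: 001100000101 → 0, fb=0
71: 011000001010 → 0, fb=1
72: 110000010101 → 1, fb=0
73: 100000101010 → 1, fb=0
74: 000001010100 → 0, fb=0
75: 000010101000 → 0, fb=0
76: 000101010000 → 0, fb=0
77: 001010100000 → 0, fb=0
78: 010101000000 → 0, fb=1
79: 101010000001 → 1, fb=0
80: 010100000010 → 0, fb=1
81: 101000000101 → 1, fb=1
82: 010000001011 → 0, fb=1
83: 100000010111 → 1, fb=1
84: 000000101111 → 0, fb=1
85: 000001011111 → 0, fb=0
86: 000010111110 → 0, fb=0
87: 000101111100 → 0, fb=1
88: 001011111001 → 0, fb=0
89: 010111110010 → 0, fb=1
90: 101111100101 → 1, fb=1
91: 011111001011 → 0, fb=0
92: 111110010110 → 1, fb=1
93: 111100101101 → 1, fb=1
94: 111001011011 → 1, fb=0
95: 110010110110 → 1, fb=0
96: 100101101100 → 1, fb=0
97: 001011011000 → 0, fb=1
98: 010110110001 → 0, fb=1
99: 101101100011 → 1, fb=0
100: 011011000110 → 0, fb=0
101: 110110001100 → 1, fb=1
102: 101100011001 → 1, fb=1
103: 011000110011 → 0, fb=0
104: 110001100110 → 1, fb=1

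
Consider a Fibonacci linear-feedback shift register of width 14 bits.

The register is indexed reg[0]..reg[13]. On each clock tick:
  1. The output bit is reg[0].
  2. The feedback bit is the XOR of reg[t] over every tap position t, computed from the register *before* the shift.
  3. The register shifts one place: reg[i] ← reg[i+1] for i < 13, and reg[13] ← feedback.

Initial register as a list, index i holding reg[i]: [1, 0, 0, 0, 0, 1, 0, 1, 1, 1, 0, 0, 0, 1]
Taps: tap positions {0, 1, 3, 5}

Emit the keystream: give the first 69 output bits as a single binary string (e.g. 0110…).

k : reg_k → out_k, fb_k
0: 10000101110001 → 1, fb=0
1: 00001011100010 → 0, fb=0
2: 00010111000100 → 0, fb=0
3: 00101110001000 → 0, fb=1
4: 01011100010001 → 0, fb=1
5: 10111000100011 → 1, fb=0
6: 01110001000110 → 0, fb=0
7: 11100010001100 → 1, fb=0
8: 11000100011000 → 1, fb=1
9: 10001000110001 → 1, fb=1
10: 00010001100011 → 0, fb=1
11: 00100011000111 → 0, fb=0
12: 01000110001110 → 0, fb=0
13: 10001100011100 → 1, fb=0
14: 00011000111000 → 0, fb=1
15: 00110001110001 → 0, fb=1
16: 01100011100011 → 0, fb=1
17: 11000111000111 → 1, fb=1
18: 10001110001111 → 1, fb=0
19: 00011100011110 → 0, fb=0
20: 00111000111100 → 0, fb=1
21: 01110001111001 → 0, fb=0
22: 11100011110010 → 1, fb=0
23: 11000111100100 → 1, fb=1
24: 10001111001001 → 1, fb=0
25: 00011110010010 → 0, fb=0
26: 00111100100100 → 0, fb=0
27: 01111001001000 → 0, fb=0
28: 11110010010000 → 1, fb=1
29: 11100100100001 → 1, fb=1
30: 11001001000011 → 1, fb=0
31: 10010010000110 → 1, fb=0
32: 00100100001100 → 0, fb=1
33: 01001000011001 → 0, fb=1
34: 10010000110011 → 1, fb=0
35: 00100001100110 → 0, fb=0
36: 01000011001100 → 0, fb=1
37: 10000110011001 → 1, fb=0
38: 00001100110010 → 0, fb=1
39: 00011001100101 → 0, fb=1
40: 00110011001011 → 0, fb=1
41: 01100110010111 → 0, fb=0
42: 11001100101110 → 1, fb=1
43: 10011001011101 → 1, fb=0
44: 00110010111010 → 0, fb=1
45: 01100101110101 → 0, fb=0
46: 11001011101010 → 1, fb=0
47: 10010111010100 → 1, fb=1
48: 00101110101001 → 0, fb=1
49: 01011101010011 → 0, fb=1
50: 10111010100111 → 1, fb=0
51: 01110101001110 → 0, fb=1
52: 11101010011101 → 1, fb=0
53: 11010100111010 → 1, fb=0
54: 10101001110100 → 1, fb=1
55: 01010011101001 → 0, fb=0
56: 10100111010010 → 1, fb=0
57: 01001110100100 → 0, fb=0
58: 10011101001000 → 1, fb=1
59: 00111010010001 → 0, fb=1
60: 01110100100011 → 0, fb=1
61: 11101001000111 → 1, fb=0
62: 11010010001110 → 1, fb=1
63: 10100100011101 → 1, fb=0
64: 01001000111010 → 0, fb=1
65: 10010001110101 → 1, fb=0
66: 00100011101010 → 0, fb=0
67: 01000111010100 → 0, fb=0
68: 10001110101000 → 1, fb=0

100001011100010001100011100011110010010000110011001011101010011101001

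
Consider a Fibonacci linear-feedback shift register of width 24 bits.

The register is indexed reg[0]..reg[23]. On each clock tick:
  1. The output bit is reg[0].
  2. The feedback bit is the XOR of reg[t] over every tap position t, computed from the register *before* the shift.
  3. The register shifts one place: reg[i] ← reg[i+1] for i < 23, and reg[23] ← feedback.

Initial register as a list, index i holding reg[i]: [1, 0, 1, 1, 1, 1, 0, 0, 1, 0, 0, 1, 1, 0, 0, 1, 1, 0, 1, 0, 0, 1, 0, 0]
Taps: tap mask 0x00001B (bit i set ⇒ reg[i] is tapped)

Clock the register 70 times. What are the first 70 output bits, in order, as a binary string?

step | reg (before) | out | fb
   0 | 101111001001100110100100 | 1 | 1
   1 | 011110010011001101001001 | 0 | 1
   2 | 111100100110011010010011 | 1 | 1
   3 | 111001001100110100100111 | 1 | 0
   4 | 110010011001101001001110 | 1 | 1
   5 | 100100110011010010011101 | 1 | 0
   6 | 001001100110100100111010 | 0 | 0
   7 | 010011001101001001110100 | 0 | 0
   8 | 100110011010010011101000 | 1 | 1
   9 | 001100110100100111010001 | 0 | 1
  10 | 011001101001001110100011 | 0 | 1
  11 | 110011010010011101000111 | 1 | 1
  12 | 100110100100111010001111 | 1 | 1
  13 | 001101001001110100011111 | 0 | 1
  14 | 011010010011101000111111 | 0 | 0
  15 | 110100100111010001111110 | 1 | 1
  16 | 101001001110100011111101 | 1 | 1
  17 | 010010011101000111111011 | 0 | 0
  18 | 100100111010001111110110 | 1 | 0
  19 | 001001110100011111101100 | 0 | 0
  20 | 010011101000111111011000 | 0 | 0
  21 | 100111010001111110110000 | 1 | 1
  22 | 001110100011111101100001 | 0 | 0
  23 | 011101000111111011000010 | 0 | 0
  24 | 111010001111110110000100 | 1 | 1
  25 | 110100011111101100001001 | 1 | 1
  26 | 101000111111011000010011 | 1 | 1
  27 | 010001111110110000100111 | 0 | 1
  28 | 100011111101100001001111 | 1 | 0
  29 | 000111111011000010011110 | 0 | 0
  30 | 001111110110000100111100 | 0 | 0
  31 | 011111101100001001111000 | 0 | 1
  32 | 111111011000010011110001 | 1 | 0
  33 | 111110110000100111100010 | 1 | 0
  34 | 111101100001001111000100 | 1 | 1
  35 | 111011000010011110001001 | 1 | 1
  36 | 110110000100111100010011 | 1 | 0
  37 | 101100001001111000100110 | 1 | 0
  38 | 011000010011110001001100 | 0 | 1
  39 | 110000100111100010011001 | 1 | 0
  40 | 100001001111000100110010 | 1 | 1
  41 | 000010011110001001100101 | 0 | 1
  42 | 000100111100010011001011 | 0 | 1
  43 | 001001111000100110010111 | 0 | 0
  44 | 010011110001001100101110 | 0 | 0
  45 | 100111100010011001011100 | 1 | 1
  46 | 001111000100110010111001 | 0 | 0
  47 | 011110001001100101110010 | 0 | 1
  48 | 111100010011001011100101 | 1 | 1
  49 | 111000100110010111001011 | 1 | 0
  50 | 110001001100101110010110 | 1 | 0
  51 | 100010011001011100101100 | 1 | 0
  52 | 000100110010111001011000 | 0 | 1
  53 | 001001100101110010110001 | 0 | 0
  54 | 010011001011100101100010 | 0 | 0
  55 | 100110010111001011000100 | 1 | 1
  56 | 001100101110010110001001 | 0 | 1
  57 | 011001011100101100010011 | 0 | 1
  58 | 110010111001011000100111 | 1 | 1
  59 | 100101110010110001001111 | 1 | 0
  60 | 001011100101100010011110 | 0 | 1
  61 | 010111001011000100111101 | 0 | 1
  62 | 101110010110001001111011 | 1 | 1
  63 | 011100101100010011110111 | 0 | 0
  64 | 111001011000100111101110 | 1 | 0
  65 | 110010110001001111011100 | 1 | 1
  66 | 100101100010011110111001 | 1 | 0
  67 | 001011000100111101110010 | 0 | 1
  68 | 010110001001111011100101 | 0 | 1
  69 | 101100010011110111001011 | 1 | 0

1011110010011001101001001110100011111101100001001111000100110010111001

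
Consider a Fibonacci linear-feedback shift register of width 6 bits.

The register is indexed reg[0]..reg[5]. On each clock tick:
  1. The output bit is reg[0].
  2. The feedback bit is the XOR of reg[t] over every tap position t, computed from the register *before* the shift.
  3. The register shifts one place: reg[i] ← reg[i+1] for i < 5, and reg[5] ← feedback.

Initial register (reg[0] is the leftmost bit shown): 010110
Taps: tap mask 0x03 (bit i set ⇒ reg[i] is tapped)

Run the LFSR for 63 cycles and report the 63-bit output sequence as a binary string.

010110111011001101010111111000001000011000101001111010001110010

step | reg (before) | out | fb
   0 | 010110 | 0 | 1
   1 | 101101 | 1 | 1
   2 | 011011 | 0 | 1
   3 | 110111 | 1 | 0
   4 | 101110 | 1 | 1
   5 | 011101 | 0 | 1
   6 | 111011 | 1 | 0
   7 | 110110 | 1 | 0
   8 | 101100 | 1 | 1
   9 | 011001 | 0 | 1
  10 | 110011 | 1 | 0
  11 | 100110 | 1 | 1
  12 | 001101 | 0 | 0
  13 | 011010 | 0 | 1
  14 | 110101 | 1 | 0
  15 | 101010 | 1 | 1
  16 | 010101 | 0 | 1
  17 | 101011 | 1 | 1
  18 | 010111 | 0 | 1
  19 | 101111 | 1 | 1
  20 | 011111 | 0 | 1
  21 | 111111 | 1 | 0
  22 | 111110 | 1 | 0
  23 | 111100 | 1 | 0
  24 | 111000 | 1 | 0
  25 | 110000 | 1 | 0
  26 | 100000 | 1 | 1
  27 | 000001 | 0 | 0
  28 | 000010 | 0 | 0
  29 | 000100 | 0 | 0
  30 | 001000 | 0 | 0
  31 | 010000 | 0 | 1
  32 | 100001 | 1 | 1
  33 | 000011 | 0 | 0
  34 | 000110 | 0 | 0
  35 | 001100 | 0 | 0
  36 | 011000 | 0 | 1
  37 | 110001 | 1 | 0
  38 | 100010 | 1 | 1
  39 | 000101 | 0 | 0
  40 | 001010 | 0 | 0
  41 | 010100 | 0 | 1
  42 | 101001 | 1 | 1
  43 | 010011 | 0 | 1
  44 | 100111 | 1 | 1
  45 | 001111 | 0 | 0
  46 | 011110 | 0 | 1
  47 | 111101 | 1 | 0
  48 | 111010 | 1 | 0
  49 | 110100 | 1 | 0
  50 | 101000 | 1 | 1
  51 | 010001 | 0 | 1
  52 | 100011 | 1 | 1
  53 | 000111 | 0 | 0
  54 | 001110 | 0 | 0
  55 | 011100 | 0 | 1
  56 | 111001 | 1 | 0
  57 | 110010 | 1 | 0
  58 | 100100 | 1 | 1
  59 | 001001 | 0 | 0
  60 | 010010 | 0 | 1
  61 | 100101 | 1 | 1
  62 | 001011 | 0 | 0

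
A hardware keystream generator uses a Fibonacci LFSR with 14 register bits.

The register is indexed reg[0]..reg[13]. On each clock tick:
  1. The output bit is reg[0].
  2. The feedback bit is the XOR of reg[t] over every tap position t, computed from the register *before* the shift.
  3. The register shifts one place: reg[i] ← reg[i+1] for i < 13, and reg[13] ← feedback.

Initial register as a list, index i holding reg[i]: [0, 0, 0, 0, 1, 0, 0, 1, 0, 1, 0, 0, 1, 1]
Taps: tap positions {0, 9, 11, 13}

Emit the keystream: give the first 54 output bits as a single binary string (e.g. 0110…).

k : reg_k → out_k, fb_k
0: 00001001010011 → 0, fb=0
1: 00010010100110 → 0, fb=1
2: 00100101001101 → 0, fb=0
3: 01001010011010 → 0, fb=1
4: 10010100110101 → 1, fb=0
5: 00101001101010 → 0, fb=0
6: 01010011010100 → 0, fb=0
7: 10100110101000 → 1, fb=1
8: 01001101010001 → 0, fb=0
9: 10011010100010 → 1, fb=1
10: 00110101000101 → 0, fb=0
11: 01101010001010 → 0, fb=0
12: 11010100010100 → 1, fb=1
13: 10101000101001 → 1, fb=0
14: 01010001010010 → 0, fb=1
15: 10100010100101 → 1, fb=1
16: 01000101001011 → 0, fb=1
17: 10001010010111 → 1, fb=0
18: 00010100101110 → 0, fb=1
19: 00101001011101 → 0, fb=1
20: 01010010111011 → 0, fb=0
21: 10100101110110 → 1, fb=1
22: 01001011101101 → 0, fb=0
23: 10010111011010 → 1, fb=0
24: 00101110110100 → 0, fb=0
25: 01011101101000 → 0, fb=0
26: 10111011010000 → 1, fb=0
27: 01110110100000 → 0, fb=0
28: 11101101000000 → 1, fb=1
29: 11011010000001 → 1, fb=0
30: 10110100000010 → 1, fb=1
31: 01101000000101 → 0, fb=0
32: 11010000001010 → 1, fb=1
33: 10100000010101 → 1, fb=0
34: 01000000101010 → 0, fb=0
35: 10000001010100 → 1, fb=1
36: 00000010101001 → 0, fb=1
37: 00000101010011 → 0, fb=0
38: 00001010100110 → 0, fb=1
39: 00010101001101 → 0, fb=0
40: 00101010011010 → 0, fb=1
41: 01010100110101 → 0, fb=1
42: 10101001101011 → 1, fb=0
43: 01010011010110 → 0, fb=0
44: 10100110101100 → 1, fb=0
45: 01001101011000 → 0, fb=1
46: 10011010110001 → 1, fb=1
47: 00110101100011 → 0, fb=1
48: 01101011000111 → 0, fb=0
49: 11010110001110 → 1, fb=0
50: 10101100011100 → 1, fb=1
51: 01011000111001 → 0, fb=0
52: 10110001110010 → 1, fb=0
53: 01100011100100 → 0, fb=1

000010010100110101000101001011101101000000101010011010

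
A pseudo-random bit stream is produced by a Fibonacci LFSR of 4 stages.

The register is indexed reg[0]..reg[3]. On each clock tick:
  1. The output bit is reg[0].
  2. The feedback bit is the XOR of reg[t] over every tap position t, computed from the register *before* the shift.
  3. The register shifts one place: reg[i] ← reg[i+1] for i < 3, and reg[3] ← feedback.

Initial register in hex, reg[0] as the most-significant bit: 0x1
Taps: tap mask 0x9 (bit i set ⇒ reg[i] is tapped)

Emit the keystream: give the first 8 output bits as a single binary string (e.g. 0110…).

tick  register→output (feedback)
  0  0001→0 (1)
  1  0011→0 (1)
  2  0111→0 (1)
  3  1111→1 (0)
  4  1110→1 (1)
  5  1101→1 (0)
  6  1010→1 (1)
  7  0101→0 (1)

00011110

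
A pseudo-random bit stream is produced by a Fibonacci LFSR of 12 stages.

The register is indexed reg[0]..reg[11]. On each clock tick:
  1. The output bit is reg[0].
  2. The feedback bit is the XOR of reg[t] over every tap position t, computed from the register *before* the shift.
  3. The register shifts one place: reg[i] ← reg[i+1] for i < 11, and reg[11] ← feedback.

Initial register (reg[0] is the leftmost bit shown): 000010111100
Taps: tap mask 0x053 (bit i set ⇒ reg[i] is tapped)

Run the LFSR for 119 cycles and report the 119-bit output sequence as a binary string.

tick  register→output (feedback)
  0  000010111100→0 (0)
  1  000101111000→0 (1)
  2  001011110001→0 (0)
  3  010111100010→0 (1)
  4  101111000101→1 (0)
  5  011110001010→0 (0)
  6  111100010100→1 (0)
  7  111000101000→1 (1)
  8  110001010001→1 (0)
  9  100010100010→1 (1)
 10  000101000101→0 (0)
 11  001010001010→0 (1)
 12  010100010101→0 (1)
 13  101000101011→1 (0)
 14  010001010110→0 (1)
 15  100010101101→1 (1)
 16  000101011011→0 (0)
 17  001010110110→0 (0)
 18  010101101100→0 (0)
 19  101011011000→1 (0)
 20  010110110000→0 (1)
 21  101101100001→1 (0)
 22  011011000010→0 (0)
 23  110110000100→1 (1)
 24  101100001001→1 (1)
 25  011000010011→0 (1)
 26  110000100111→1 (1)
 27  100001001111→1 (1)
 28  000010011111→0 (1)
 29  000100111111→0 (1)
 30  001001111111→0 (1)
 31  010011111111→0 (1)
 32  100111111111→1 (1)
 33  001111111111→0 (0)
 34  011111111110→0 (1)
 35  111111111101→1 (0)
 36  111111111010→1 (0)
 37  111111110100→1 (0)
 38  111111101000→1 (0)
 39  111111010000→1 (1)
 40  111110100001→1 (0)
 41  111101000010→1 (0)
 42  111010000100→1 (1)
 43  110100001001→1 (0)
 44  101000010010→1 (1)
 45  010000100101→0 (0)
 46  100001001010→1 (1)
 47  000010010101→0 (1)
 48  000100101011→0 (1)
 49  001001010111→0 (0)
 50  010010101110→0 (1)
 51  100101011101→1 (1)
 52  001010111011→0 (0)
 53  010101110110→0 (0)
 54  101011101100→1 (1)
 55  010111011001→0 (0)
 56  101110110010→1 (1)
 57  011101100101→0 (0)
 58  111011001010→1 (1)
 59  110110010101→1 (1)
 60  101100101011→1 (0)
 61  011001010110→0 (1)
 62  110010101101→1 (0)
 63  100101011010→1 (1)
 64  001010110101→0 (0)
 65  010101101010→0 (0)
 66  101011010100→1 (0)
 67  010110101000→0 (1)
 68  101101010001→1 (1)
 69  011010100011→0 (1)
 70  110101000111→1 (0)
 71  101010001110→1 (0)
 72  010100011100→0 (1)
 73  101000111001→1 (0)
 74  010001110010→0 (0)
 75  100011100100→1 (1)
 76  000111001001→0 (1)
 77  001110010011→0 (1)
 78  011100100111→0 (0)
 79  111001001110→1 (0)
 80  110010011100→1 (1)
 81  100100111001→1 (0)
 82  001001110010→0 (1)
 83  010011100101→0 (1)
 84  100111001011→1 (0)
 85  001110010110→0 (1)
 86  011100101101→0 (0)
 87  111001011010→1 (0)
 88  110010110100→1 (0)
 89  100101101000→1 (0)
 90  001011010000→0 (1)
 91  010110100001→0 (1)
 92  101101000011→1 (1)
 93  011010000111→0 (0)
 94  110100001110→1 (0)
 95  101000011100→1 (1)
 96  010000111001→0 (0)
 97  100001110010→1 (0)
 98  000011100100→0 (0)
 99  000111001000→0 (1)
100  001110010001→0 (1)
101  011100100011→0 (0)
102  111001000110→1 (0)
103  110010001100→1 (1)
104  100100011001→1 (1)
105  001000110011→0 (1)
106  010001100111→0 (0)
107  100011001110→1 (0)
108  000110011100→0 (1)
109  001100111001→0 (1)
110  011001110011→0 (0)
111  110011100110→1 (0)
112  100111001100→1 (0)
113  001110011000→0 (1)
114  011100110001→0 (0)
115  111001100010→1 (1)
116  110011000101→1 (1)
117  100110001011→1 (0)
118  001100010110→0 (0)

00001011110001010001010110110000100111111111101000010010101110110010101101010001110010011100101101000011100100011001110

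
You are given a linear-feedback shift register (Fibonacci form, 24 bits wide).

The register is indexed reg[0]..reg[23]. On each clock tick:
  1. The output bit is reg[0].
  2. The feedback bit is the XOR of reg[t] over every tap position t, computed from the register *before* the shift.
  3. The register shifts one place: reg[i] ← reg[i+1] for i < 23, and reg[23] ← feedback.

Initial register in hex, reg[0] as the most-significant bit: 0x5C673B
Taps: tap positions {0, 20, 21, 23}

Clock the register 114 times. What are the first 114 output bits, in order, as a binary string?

tick  register→output (feedback)
  0  010111000110011100111011→0 (0)
  1  101110001100111001110110→1 (0)
  2  011100011001110011101100→0 (0)
  3  111000110011100111011000→1 (0)
  4  110001100111001110110000→1 (1)
  5  100011001110011101100001→1 (0)
  6  000110011100111011000010→0 (0)
  7  001100111001110110000100→0 (1)
  8  011001110011101100001001→0 (0)
  9  110011100111011000010010→1 (1)
 10  100111001110110000100101→1 (1)
 11  001110011101100001001011→0 (0)
 12  011100111011000010010110→0 (1)
 13  111001110110000100101101→1 (0)
 14  110011101100001001011010→1 (0)
 15  100111011000010010110100→1 (0)
 16  001110110000100101101000→0 (1)
 17  011101100001001011010001→0 (1)
 18  111011000010010110100011→1 (0)
 19  110110000100101101000110→1 (0)
 20  101100001001011010001100→1 (1)
 21  011000010010110100011001→0 (0)
 22  110000100101101000110010→1 (1)
 23  100001001011010001100101→1 (1)
 24  000010010110100011001011→0 (0)
 25  000100101101000110010110→0 (1)
 26  001001011010001100101101→0 (1)
 27  010010110100011001011011→0 (0)
 28  100101101000110010110110→1 (0)
 29  001011010001100101101100→0 (0)
 30  010110100011001011011000→0 (1)
 31  101101000110010110110001→1 (0)
 32  011010001100101101100010→0 (0)
 33  110100011001011011000100→1 (0)
 34  101000110010110110001000→1 (0)
 35  010001100101101100010000→0 (0)
 36  100011001011011000100000→1 (1)
 37  000110010110110001000001→0 (1)
 38  001100101101100010000011→0 (1)
 39  011001011011000100000111→0 (0)
 40  110010110110001000001110→1 (1)
 41  100101101100010000011101→1 (0)
 42  001011011000100000111010→0 (1)
 43  010110110001000001110101→0 (0)
 44  101101100010000011101010→1 (0)
 45  011011000100000111010100→0 (1)
 46  110110001000001110101001→1 (1)
 47  101100010000011101010011→1 (0)
 48  011000100000111010100110→0 (1)
 49  110001000001110101001101→1 (0)
 50  100010000011101010011010→1 (0)
 51  000100000111010100110100→0 (1)
 52  001000001110101001101001→0 (0)
 53  010000011101010011010010→0 (0)
 54  100000111010100110100100→1 (0)
 55  000001110101001101001000→0 (1)
 56  000011101010011010010001→0 (1)
 57  000111010100110100100011→0 (1)
 58  001110101001101001000111→0 (0)
 59  011101010011010010001110→0 (0)
 60  111010100110100100011100→1 (1)
 61  110101001101001000111001→1 (1)
 62  101010011010010001110011→1 (0)
 63  010100110100100011100110→0 (1)
 64  101001101001000111001101→1 (0)
 65  010011010010001110011010→0 (1)
 66  100110100100011100110101→1 (1)
 67  001101001000111001101011→0 (0)
 68  011010010001110011010110→0 (1)
 69  110100100011100110101101→1 (0)
 70  101001000111001101011010→1 (0)
 71  010010001110011010110100→0 (1)
 72  100100011100110101101001→1 (1)
 73  001000111001101011010011→0 (1)
 74  010001110011010110100111→0 (0)
 75  100011100110101101001110→1 (1)
 76  000111001101011010011101→0 (1)
 77  001110011010110100111011→0 (0)
 78  011100110101101001110110→0 (1)
 79  111001101011010011101101→1 (0)
 80  110011010110100111011010→1 (0)
 81  100110101101001110110100→1 (0)
 82  001101011010011101101000→0 (1)
 83  011010110100111011010001→0 (1)
 84  110101101001110110100011→1 (0)
 85  101011010011101101000110→1 (0)
 86  010110100111011010001100→0 (0)
 87  101101001110110100011000→1 (0)
 88  011010011101101000110000→0 (0)
 89  110100111011010001100000→1 (1)
 90  101001110110100011000001→1 (0)
 91  010011101101000110000010→0 (0)
 92  100111011010001100000100→1 (0)
 93  001110110100011000001000→0 (1)
 94  011101101000110000010001→0 (1)
 95  111011010001100000100011→1 (0)
 96  110110100011000001000110→1 (0)
 97  101101000110000010001100→1 (1)
 98  011010001100000100011001→0 (0)
 99  110100011000001000110010→1 (1)
100  101000110000010001100101→1 (1)
101  010001100000100011001011→0 (0)
102  100011000001000110010110→1 (0)
103  000110000010001100101100→0 (0)
104  001100000100011001011000→0 (1)
105  011000001000110010110001→0 (1)
106  110000010001100101100011→1 (0)
107  100000100011001011000110→1 (0)
108  000001000110010110001100→0 (0)
109  000010001100101100011000→0 (1)
110  000100011001011000110001→0 (1)
111  001000110010110001100011→0 (1)
112  010001100101100011000111→0 (0)
113  100011001011000110001110→1 (1)

010111000110011100111011000010010110100011001011011000100000111010100110100100011100110101101001110110100011000001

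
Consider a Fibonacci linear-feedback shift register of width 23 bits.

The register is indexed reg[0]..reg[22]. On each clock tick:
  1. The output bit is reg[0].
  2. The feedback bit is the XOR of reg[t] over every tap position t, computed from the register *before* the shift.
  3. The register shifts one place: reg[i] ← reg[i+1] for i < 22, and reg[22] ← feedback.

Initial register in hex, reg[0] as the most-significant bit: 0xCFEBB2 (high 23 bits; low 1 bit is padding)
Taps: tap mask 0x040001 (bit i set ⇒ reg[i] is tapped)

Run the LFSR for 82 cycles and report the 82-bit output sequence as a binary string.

step | reg (before) | out | fb
   0 | 11001111111010111011001 | 1 | 0
   1 | 10011111110101110110010 | 1 | 0
   2 | 00111111101011101100100 | 0 | 0
   3 | 01111111010111011001000 | 0 | 0
   4 | 11111110101110110010000 | 1 | 0
   5 | 11111101011101100100000 | 1 | 1
   6 | 11111010111011001000001 | 1 | 1
   7 | 11110101110110010000011 | 1 | 1
   8 | 11101011101100100000111 | 1 | 1
   9 | 11010111011001000001111 | 1 | 1
  10 | 10101110110010000011111 | 1 | 0
  11 | 01011101100100000111110 | 0 | 1
  12 | 10111011001000001111101 | 1 | 0
  13 | 01110110010000011111010 | 0 | 1
  14 | 11101100100000111110101 | 1 | 0
  15 | 11011001000001111101010 | 1 | 1
  16 | 10110010000011111010101 | 1 | 0
  17 | 01100100000111110101010 | 0 | 0
  18 | 11001000001111101010100 | 1 | 0
  19 | 10010000011111010101000 | 1 | 1
  20 | 00100000111110101010001 | 0 | 1
  21 | 01000001111101010100011 | 0 | 0
  22 | 10000011111010101000110 | 1 | 1
  23 | 00000111110101010001101 | 0 | 0
  24 | 00001111101010100011010 | 0 | 1
  25 | 00011111010101000110101 | 0 | 1
  26 | 00111110101010001101011 | 0 | 0
  27 | 01111101010100011010110 | 0 | 1
  28 | 11111010101000110101101 | 1 | 1
  29 | 11110101010001101011011 | 1 | 0
  30 | 11101010100011010110110 | 1 | 0
  31 | 11010101000110101101100 | 1 | 1
  32 | 10101010001101011011001 | 1 | 0
  33 | 01010100011010110110010 | 0 | 1
  34 | 10101000110101101100101 | 1 | 1
  35 | 01010001101011011001011 | 0 | 0
  36 | 10100011010110110010110 | 1 | 0
  37 | 01000110101101100101100 | 0 | 0
  38 | 10001101011011001011000 | 1 | 0
  39 | 00011010110110010110000 | 0 | 1
  40 | 00110101101100101100001 | 0 | 0
  41 | 01101011011001011000010 | 0 | 0
  42 | 11010110110010110000100 | 1 | 1
  43 | 10101101100101100001001 | 1 | 1
  44 | 01011011001011000010011 | 0 | 1
  45 | 10110110010110000100111 | 1 | 1
  46 | 01101100101100001001111 | 0 | 0
  47 | 11011001011000010011110 | 1 | 0
  48 | 10110010110000100111100 | 1 | 0
  49 | 01100101100001001111000 | 0 | 1
  50 | 11001011000010011110001 | 1 | 0
  51 | 10010110000100111100010 | 1 | 1
  52 | 00101100001001111000101 | 0 | 0
  53 | 01011000010011110001010 | 0 | 0
  54 | 10110000100111100010100 | 1 | 0
  55 | 01100001001111000101000 | 0 | 0
  56 | 11000010011110001010000 | 1 | 0
  57 | 10000100111100010100000 | 1 | 1
  58 | 00001001111000101000001 | 0 | 0
  59 | 00010011110001010000010 | 0 | 0
  60 | 00100111100010100000100 | 0 | 0
  61 | 01001111000101000001000 | 0 | 0
  62 | 10011110001010000010000 | 1 | 0
  63 | 00111100010100000100000 | 0 | 0
  64 | 01111000101000001000000 | 0 | 0
  65 | 11110001010000010000000 | 1 | 1
  66 | 11100010100000100000001 | 1 | 1
  67 | 11000101000001000000011 | 1 | 1
  68 | 10001010000010000000111 | 1 | 1
  69 | 00010100000100000001111 | 0 | 0
  70 | 00101000001000000011110 | 0 | 1
  71 | 01010000010000000111101 | 0 | 1
  72 | 10100000100000001111011 | 1 | 0
  73 | 01000001000000011110110 | 0 | 1
  74 | 10000010000000111101101 | 1 | 1
  75 | 00000100000001111011011 | 0 | 1
  76 | 00001000000011110110111 | 0 | 1
  77 | 00010000000111101101111 | 0 | 0
  78 | 00100000001111011011110 | 0 | 1
  79 | 01000000011110110111101 | 0 | 1
  80 | 10000000111101101111011 | 1 | 0
  81 | 00000001111011011110110 | 0 | 1

1100111111101011101100100000111110101010001101011011001011000010011110001010000010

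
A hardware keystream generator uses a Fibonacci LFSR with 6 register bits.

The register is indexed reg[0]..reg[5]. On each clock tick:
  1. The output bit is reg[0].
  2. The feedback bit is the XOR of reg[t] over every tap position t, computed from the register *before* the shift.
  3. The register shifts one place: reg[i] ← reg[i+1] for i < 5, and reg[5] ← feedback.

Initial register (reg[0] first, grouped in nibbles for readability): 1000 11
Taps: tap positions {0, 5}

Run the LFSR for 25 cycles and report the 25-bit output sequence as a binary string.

1000110000100000111111010

k : reg_k → out_k, fb_k
0: 100011 → 1, fb=0
1: 000110 → 0, fb=0
2: 001100 → 0, fb=0
3: 011000 → 0, fb=0
4: 110000 → 1, fb=1
5: 100001 → 1, fb=0
6: 000010 → 0, fb=0
7: 000100 → 0, fb=0
8: 001000 → 0, fb=0
9: 010000 → 0, fb=0
10: 100000 → 1, fb=1
11: 000001 → 0, fb=1
12: 000011 → 0, fb=1
13: 000111 → 0, fb=1
14: 001111 → 0, fb=1
15: 011111 → 0, fb=1
16: 111111 → 1, fb=0
17: 111110 → 1, fb=1
18: 111101 → 1, fb=0
19: 111010 → 1, fb=1
20: 110101 → 1, fb=0
21: 101010 → 1, fb=1
22: 010101 → 0, fb=1
23: 101011 → 1, fb=0
24: 010110 → 0, fb=0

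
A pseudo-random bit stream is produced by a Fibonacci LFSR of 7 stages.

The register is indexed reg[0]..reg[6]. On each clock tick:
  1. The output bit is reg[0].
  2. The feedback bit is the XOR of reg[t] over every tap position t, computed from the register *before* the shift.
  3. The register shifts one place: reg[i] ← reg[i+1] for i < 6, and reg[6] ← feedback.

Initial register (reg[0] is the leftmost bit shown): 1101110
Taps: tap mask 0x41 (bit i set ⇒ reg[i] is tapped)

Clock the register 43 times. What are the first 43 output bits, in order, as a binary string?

1101110100101100011011110110101101100100100

tick  register→output (feedback)
  0  1101110→1 (1)
  1  1011101→1 (0)
  2  0111010→0 (0)
  3  1110100→1 (1)
  4  1101001→1 (0)
  5  1010010→1 (1)
  6  0100101→0 (1)
  7  1001011→1 (0)
  8  0010110→0 (0)
  9  0101100→0 (0)
 10  1011000→1 (1)
 11  0110001→0 (1)
 12  1100011→1 (0)
 13  1000110→1 (1)
 14  0001101→0 (1)
 15  0011011→0 (1)
 16  0110111→0 (1)
 17  1101111→1 (0)
 18  1011110→1 (1)
 19  0111101→0 (1)
 20  1111011→1 (0)
 21  1110110→1 (1)
 22  1101101→1 (0)
 23  1011010→1 (1)
 24  0110101→0 (1)
 25  1101011→1 (0)
 26  1010110→1 (1)
 27  0101101→0 (1)
 28  1011011→1 (0)
 29  0110110→0 (0)
 30  1101100→1 (1)
 31  1011001→1 (0)
 32  0110010→0 (0)
 33  1100100→1 (1)
 34  1001001→1 (0)
 35  0010010→0 (0)
 36  0100100→0 (0)
 37  1001000→1 (1)
 38  0010001→0 (1)
 39  0100011→0 (1)
 40  1000111→1 (0)
 41  0001110→0 (0)
 42  0011100→0 (0)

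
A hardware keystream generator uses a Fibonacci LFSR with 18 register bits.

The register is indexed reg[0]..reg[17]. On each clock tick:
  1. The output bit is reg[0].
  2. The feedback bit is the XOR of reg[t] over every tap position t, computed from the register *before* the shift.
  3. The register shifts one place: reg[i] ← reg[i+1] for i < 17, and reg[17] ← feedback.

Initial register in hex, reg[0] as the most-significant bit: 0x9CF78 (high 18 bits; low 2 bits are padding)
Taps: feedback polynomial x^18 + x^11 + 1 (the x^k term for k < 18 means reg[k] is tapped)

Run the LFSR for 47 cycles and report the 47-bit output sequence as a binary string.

10011100111101111000100000101101101110010111100

k : reg_k → out_k, fb_k
0: 100111001111011110 → 1, fb=0
1: 001110011110111100 → 0, fb=0
2: 011100111101111000 → 0, fb=1
3: 111001111011110001 → 1, fb=0
4: 110011110111100010 → 1, fb=0
5: 100111101111000100 → 1, fb=0
6: 001111011110001000 → 0, fb=0
7: 011110111100010000 → 0, fb=0
8: 111101111000100000 → 1, fb=1
9: 111011110001000001 → 1, fb=0
10: 110111100010000010 → 1, fb=1
11: 101111000100000101 → 1, fb=1
12: 011110001000001011 → 0, fb=0
13: 111100010000010110 → 1, fb=1
14: 111000100000101101 → 1, fb=1
15: 110001000001011011 → 1, fb=0
16: 100010000010110110 → 1, fb=1
17: 000100000101101101 → 0, fb=1
18: 001000001011011011 → 0, fb=1
19: 010000010110110111 → 0, fb=0
20: 100000101101101110 → 1, fb=0
21: 000001011011011100 → 0, fb=1
22: 000010110110111001 → 0, fb=0
23: 000101101101110010 → 0, fb=1
24: 001011011011100101 → 0, fb=1
25: 010110110111001011 → 0, fb=1
26: 101101101110010111 → 1, fb=1
27: 011011011100101111 → 0, fb=0
28: 110110111001011110 → 1, fb=0
29: 101101110010111100 → 1, fb=1
30: 011011100101111001 → 0, fb=1
31: 110111001011110011 → 1, fb=0
32: 101110010111100110 → 1, fb=0
33: 011100101111001100 → 0, fb=1
34: 111001011110011001 → 1, fb=1
35: 110010111100110011 → 1, fb=1
36: 100101111001100111 → 1, fb=0
37: 001011110011001110 → 0, fb=1
38: 010111100110011101 → 0, fb=0
39: 101111001100111010 → 1, fb=1
40: 011110011001110101 → 0, fb=1
41: 111100110011101011 → 1, fb=0
42: 111001100111010110 → 1, fb=0
43: 110011001110101100 → 1, fb=1
44: 100110011101011001 → 1, fb=0
45: 001100111010110010 → 0, fb=0
46: 011001110101100100 → 0, fb=1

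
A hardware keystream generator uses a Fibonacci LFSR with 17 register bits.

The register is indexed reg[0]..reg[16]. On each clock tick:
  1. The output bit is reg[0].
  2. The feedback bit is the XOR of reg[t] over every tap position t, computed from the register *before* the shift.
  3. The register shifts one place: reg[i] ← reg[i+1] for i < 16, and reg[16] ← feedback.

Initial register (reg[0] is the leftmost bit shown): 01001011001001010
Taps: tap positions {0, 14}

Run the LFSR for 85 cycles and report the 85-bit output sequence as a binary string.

0100101100100101000001010011010000000010110000100100100001101100101100100111100101110

step | reg (before) | out | fb
   0 | 01001011001001010 | 0 | 0
   1 | 10010110010010100 | 1 | 0
   2 | 00101100100101000 | 0 | 0
   3 | 01011001001010000 | 0 | 0
   4 | 10110010010100000 | 1 | 1
   5 | 01100100101000001 | 0 | 0
   6 | 11001001010000010 | 1 | 1
   7 | 10010010100000101 | 1 | 0
   8 | 00100101000001010 | 0 | 0
   9 | 01001010000010100 | 0 | 1
  10 | 10010100000101001 | 1 | 1
  11 | 00101000001010011 | 0 | 0
  12 | 01010000010100110 | 0 | 1
  13 | 10100000101001101 | 1 | 0
  14 | 01000001010011010 | 0 | 0
  15 | 10000010100110100 | 1 | 0
  16 | 00000101001101000 | 0 | 0
  17 | 00001010011010000 | 0 | 0
  18 | 00010100110100000 | 0 | 0
  19 | 00101001101000000 | 0 | 0
  20 | 01010011010000000 | 0 | 0
  21 | 10100110100000000 | 1 | 1
  22 | 01001101000000001 | 0 | 0
  23 | 10011010000000010 | 1 | 1
  24 | 00110100000000101 | 0 | 1
  25 | 01101000000001011 | 0 | 0
  26 | 11010000000010110 | 1 | 0
  27 | 10100000000101100 | 1 | 0
  28 | 01000000001011000 | 0 | 0
  29 | 10000000010110000 | 1 | 1
  30 | 00000000101100001 | 0 | 0
  31 | 00000001011000010 | 0 | 0
  32 | 00000010110000100 | 0 | 1
  33 | 00000101100001001 | 0 | 0
  34 | 00001011000010010 | 0 | 0
  35 | 00010110000100100 | 0 | 1
  36 | 00101100001001001 | 0 | 0
  37 | 01011000010010010 | 0 | 0
  38 | 10110000100100100 | 1 | 0
  39 | 01100001001001000 | 0 | 0
  40 | 11000010010010000 | 1 | 1
  41 | 10000100100100001 | 1 | 1
  42 | 00001001001000011 | 0 | 0
  43 | 00010010010000110 | 0 | 1
  44 | 00100100100001101 | 0 | 1
  45 | 01001001000011011 | 0 | 0
  46 | 10010010000110110 | 1 | 0
  47 | 00100100001101100 | 0 | 1
  48 | 01001000011011001 | 0 | 0
  49 | 10010000110110010 | 1 | 1
  50 | 00100001101100101 | 0 | 1
  51 | 01000011011001011 | 0 | 0
  52 | 10000110110010110 | 1 | 0
  53 | 00001101100101100 | 0 | 1
  54 | 00011011001011001 | 0 | 0
  55 | 00110110010110010 | 0 | 0
  56 | 01101100101100100 | 0 | 1
  57 | 11011001011001001 | 1 | 1
  58 | 10110010110010011 | 1 | 1
  59 | 01100101100100111 | 0 | 1
  60 | 11001011001001111 | 1 | 0
  61 | 10010110010011110 | 1 | 0
  62 | 00101100100111100 | 0 | 1
  63 | 01011001001111001 | 0 | 0
  64 | 10110010011110010 | 1 | 1
  65 | 01100100111100101 | 0 | 1
  66 | 11001001111001011 | 1 | 1
  67 | 10010011110010111 | 1 | 0
  68 | 00100111100101110 | 0 | 1
  69 | 01001111001011101 | 0 | 1
  70 | 10011110010111011 | 1 | 1
  71 | 00111100101110111 | 0 | 1
  72 | 01111001011101111 | 0 | 1
  73 | 11110010111011111 | 1 | 0
  74 | 11100101110111110 | 1 | 0
  75 | 11001011101111100 | 1 | 0
  76 | 10010111011111000 | 1 | 1
  77 | 00101110111110001 | 0 | 0
  78 | 01011101111100010 | 0 | 0
  79 | 10111011111000100 | 1 | 0
  80 | 01110111110001000 | 0 | 0
  81 | 11101111100010000 | 1 | 1
  82 | 11011111000100001 | 1 | 1
  83 | 10111110001000011 | 1 | 1
  84 | 01111100010000111 | 0 | 1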